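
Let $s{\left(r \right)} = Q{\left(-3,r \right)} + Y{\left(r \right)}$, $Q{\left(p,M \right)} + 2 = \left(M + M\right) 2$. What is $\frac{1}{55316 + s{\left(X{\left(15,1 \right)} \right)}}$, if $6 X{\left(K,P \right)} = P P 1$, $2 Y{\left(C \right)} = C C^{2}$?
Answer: $\frac{432}{23895937} \approx 1.8078 \cdot 10^{-5}$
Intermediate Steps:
$Y{\left(C \right)} = \frac{C^{3}}{2}$ ($Y{\left(C \right)} = \frac{C C^{2}}{2} = \frac{C^{3}}{2}$)
$Q{\left(p,M \right)} = -2 + 4 M$ ($Q{\left(p,M \right)} = -2 + \left(M + M\right) 2 = -2 + 2 M 2 = -2 + 4 M$)
$X{\left(K,P \right)} = \frac{P^{2}}{6}$ ($X{\left(K,P \right)} = \frac{P P 1}{6} = \frac{P^{2} \cdot 1}{6} = \frac{P^{2}}{6}$)
$s{\left(r \right)} = -2 + \frac{r^{3}}{2} + 4 r$ ($s{\left(r \right)} = \left(-2 + 4 r\right) + \frac{r^{3}}{2} = -2 + \frac{r^{3}}{2} + 4 r$)
$\frac{1}{55316 + s{\left(X{\left(15,1 \right)} \right)}} = \frac{1}{55316 + \left(-2 + \frac{\left(\frac{1^{2}}{6}\right)^{3}}{2} + 4 \frac{1^{2}}{6}\right)} = \frac{1}{55316 + \left(-2 + \frac{\left(\frac{1}{6} \cdot 1\right)^{3}}{2} + 4 \cdot \frac{1}{6} \cdot 1\right)} = \frac{1}{55316 + \left(-2 + \frac{1}{2 \cdot 216} + 4 \cdot \frac{1}{6}\right)} = \frac{1}{55316 + \left(-2 + \frac{1}{2} \cdot \frac{1}{216} + \frac{2}{3}\right)} = \frac{1}{55316 + \left(-2 + \frac{1}{432} + \frac{2}{3}\right)} = \frac{1}{55316 - \frac{575}{432}} = \frac{1}{\frac{23895937}{432}} = \frac{432}{23895937}$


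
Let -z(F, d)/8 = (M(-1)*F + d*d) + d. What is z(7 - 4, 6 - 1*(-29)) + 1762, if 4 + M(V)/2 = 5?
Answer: -8366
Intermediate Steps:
M(V) = 2 (M(V) = -8 + 2*5 = -8 + 10 = 2)
z(F, d) = -16*F - 8*d - 8*d**2 (z(F, d) = -8*((2*F + d*d) + d) = -8*((2*F + d**2) + d) = -8*((d**2 + 2*F) + d) = -8*(d + d**2 + 2*F) = -16*F - 8*d - 8*d**2)
z(7 - 4, 6 - 1*(-29)) + 1762 = (-16*(7 - 4) - 8*(6 - 1*(-29)) - 8*(6 - 1*(-29))**2) + 1762 = (-16*3 - 8*(6 + 29) - 8*(6 + 29)**2) + 1762 = (-48 - 8*35 - 8*35**2) + 1762 = (-48 - 280 - 8*1225) + 1762 = (-48 - 280 - 9800) + 1762 = -10128 + 1762 = -8366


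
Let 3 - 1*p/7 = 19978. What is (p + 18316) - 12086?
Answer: -133595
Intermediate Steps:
p = -139825 (p = 21 - 7*19978 = 21 - 139846 = -139825)
(p + 18316) - 12086 = (-139825 + 18316) - 12086 = -121509 - 12086 = -133595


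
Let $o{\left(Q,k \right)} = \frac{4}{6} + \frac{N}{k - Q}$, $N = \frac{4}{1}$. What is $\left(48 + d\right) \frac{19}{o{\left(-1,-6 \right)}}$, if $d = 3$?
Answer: $- \frac{14535}{2} \approx -7267.5$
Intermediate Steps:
$N = 4$ ($N = 4 \cdot 1 = 4$)
$o{\left(Q,k \right)} = \frac{2}{3} + \frac{4}{k - Q}$ ($o{\left(Q,k \right)} = \frac{4}{6} + \frac{4}{k - Q} = 4 \cdot \frac{1}{6} + \frac{4}{k - Q} = \frac{2}{3} + \frac{4}{k - Q}$)
$\left(48 + d\right) \frac{19}{o{\left(-1,-6 \right)}} = \left(48 + 3\right) \frac{19}{\frac{2}{3} \frac{1}{-1 - -6} \left(-6 - 1 - -6\right)} = 51 \frac{19}{\frac{2}{3} \frac{1}{-1 + 6} \left(-6 - 1 + 6\right)} = 51 \frac{19}{\frac{2}{3} \cdot \frac{1}{5} \left(-1\right)} = 51 \frac{19}{- \frac{2}{15}} = 51 \cdot 19 \left(- \frac{15}{2}\right) = 51 \left(- \frac{285}{2}\right) = - \frac{14535}{2}$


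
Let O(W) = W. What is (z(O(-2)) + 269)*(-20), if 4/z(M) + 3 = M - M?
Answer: -16060/3 ≈ -5353.3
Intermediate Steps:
z(M) = -4/3 (z(M) = 4/(-3 + (M - M)) = 4/(-3 + 0) = 4/(-3) = 4*(-⅓) = -4/3)
(z(O(-2)) + 269)*(-20) = (-4/3 + 269)*(-20) = (803/3)*(-20) = -16060/3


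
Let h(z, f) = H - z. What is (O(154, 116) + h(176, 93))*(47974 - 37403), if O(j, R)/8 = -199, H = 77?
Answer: -17875561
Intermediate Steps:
O(j, R) = -1592 (O(j, R) = 8*(-199) = -1592)
h(z, f) = 77 - z
(O(154, 116) + h(176, 93))*(47974 - 37403) = (-1592 + (77 - 1*176))*(47974 - 37403) = (-1592 + (77 - 176))*10571 = (-1592 - 99)*10571 = -1691*10571 = -17875561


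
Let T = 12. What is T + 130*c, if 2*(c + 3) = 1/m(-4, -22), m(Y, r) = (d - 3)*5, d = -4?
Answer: -2659/7 ≈ -379.86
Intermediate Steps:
m(Y, r) = -35 (m(Y, r) = (-4 - 3)*5 = -7*5 = -35)
c = -211/70 (c = -3 + (1/2)/(-35) = -3 + (1/2)*(-1/35) = -3 - 1/70 = -211/70 ≈ -3.0143)
T + 130*c = 12 + 130*(-211/70) = 12 - 2743/7 = -2659/7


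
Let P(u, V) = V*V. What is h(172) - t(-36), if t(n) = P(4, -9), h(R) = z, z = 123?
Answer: 42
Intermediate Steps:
P(u, V) = V**2
h(R) = 123
t(n) = 81 (t(n) = (-9)**2 = 81)
h(172) - t(-36) = 123 - 1*81 = 123 - 81 = 42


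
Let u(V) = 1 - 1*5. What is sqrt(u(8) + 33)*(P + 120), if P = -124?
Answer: -4*sqrt(29) ≈ -21.541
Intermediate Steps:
u(V) = -4 (u(V) = 1 - 5 = -4)
sqrt(u(8) + 33)*(P + 120) = sqrt(-4 + 33)*(-124 + 120) = sqrt(29)*(-4) = -4*sqrt(29)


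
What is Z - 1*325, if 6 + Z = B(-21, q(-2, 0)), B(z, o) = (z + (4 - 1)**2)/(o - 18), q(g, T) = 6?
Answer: -330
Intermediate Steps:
B(z, o) = (9 + z)/(-18 + o) (B(z, o) = (z + 3**2)/(-18 + o) = (z + 9)/(-18 + o) = (9 + z)/(-18 + o))
Z = -5 (Z = -6 + (9 - 21)/(-18 + 6) = -6 - 12/(-12) = -6 - 1/12*(-12) = -6 + 1 = -5)
Z - 1*325 = -5 - 1*325 = -5 - 325 = -330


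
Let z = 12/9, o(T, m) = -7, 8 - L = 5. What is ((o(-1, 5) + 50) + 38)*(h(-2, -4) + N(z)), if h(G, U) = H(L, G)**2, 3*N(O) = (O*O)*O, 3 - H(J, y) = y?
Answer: 2089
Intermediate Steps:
L = 3 (L = 8 - 1*5 = 8 - 5 = 3)
H(J, y) = 3 - y
z = 4/3 (z = 12*(1/9) = 4/3 ≈ 1.3333)
N(O) = O**3/3 (N(O) = ((O*O)*O)/3 = (O**2*O)/3 = O**3/3)
h(G, U) = (3 - G)**2
((o(-1, 5) + 50) + 38)*(h(-2, -4) + N(z)) = ((-7 + 50) + 38)*((-3 - 2)**2 + (4/3)**3/3) = (43 + 38)*((-5)**2 + (1/3)*(64/27)) = 81*(25 + 64/81) = 81*(2089/81) = 2089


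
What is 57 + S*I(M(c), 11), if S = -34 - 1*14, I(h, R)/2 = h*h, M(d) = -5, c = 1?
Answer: -2343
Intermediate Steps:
I(h, R) = 2*h² (I(h, R) = 2*(h*h) = 2*h²)
S = -48 (S = -34 - 14 = -48)
57 + S*I(M(c), 11) = 57 - 96*(-5)² = 57 - 96*25 = 57 - 48*50 = 57 - 2400 = -2343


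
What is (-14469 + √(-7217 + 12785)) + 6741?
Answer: -7728 + 8*√87 ≈ -7653.4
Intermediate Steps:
(-14469 + √(-7217 + 12785)) + 6741 = (-14469 + √5568) + 6741 = (-14469 + 8*√87) + 6741 = -7728 + 8*√87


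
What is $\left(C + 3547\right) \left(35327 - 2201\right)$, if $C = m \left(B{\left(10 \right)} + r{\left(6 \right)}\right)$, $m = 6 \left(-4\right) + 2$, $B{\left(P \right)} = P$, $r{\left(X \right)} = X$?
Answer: $105837570$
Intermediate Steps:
$m = -22$ ($m = -24 + 2 = -22$)
$C = -352$ ($C = - 22 \left(10 + 6\right) = \left(-22\right) 16 = -352$)
$\left(C + 3547\right) \left(35327 - 2201\right) = \left(-352 + 3547\right) \left(35327 - 2201\right) = 3195 \cdot 33126 = 105837570$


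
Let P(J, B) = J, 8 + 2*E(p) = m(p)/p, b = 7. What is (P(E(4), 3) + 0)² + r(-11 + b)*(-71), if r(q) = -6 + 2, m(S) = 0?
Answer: 300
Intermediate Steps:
E(p) = -4 (E(p) = -4 + (0/p)/2 = -4 + (½)*0 = -4 + 0 = -4)
r(q) = -4
(P(E(4), 3) + 0)² + r(-11 + b)*(-71) = (-4 + 0)² - 4*(-71) = (-4)² + 284 = 16 + 284 = 300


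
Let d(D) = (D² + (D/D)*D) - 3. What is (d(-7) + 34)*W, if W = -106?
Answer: -7738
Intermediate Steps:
d(D) = -3 + D + D² (d(D) = (D² + 1*D) - 3 = (D² + D) - 3 = (D + D²) - 3 = -3 + D + D²)
(d(-7) + 34)*W = ((-3 - 7 + (-7)²) + 34)*(-106) = ((-3 - 7 + 49) + 34)*(-106) = (39 + 34)*(-106) = 73*(-106) = -7738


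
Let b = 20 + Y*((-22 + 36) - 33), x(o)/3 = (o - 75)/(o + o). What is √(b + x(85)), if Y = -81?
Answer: √450602/17 ≈ 39.486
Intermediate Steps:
x(o) = 3*(-75 + o)/(2*o) (x(o) = 3*((o - 75)/(o + o)) = 3*((-75 + o)/((2*o))) = 3*((-75 + o)*(1/(2*o))) = 3*((-75 + o)/(2*o)) = 3*(-75 + o)/(2*o))
b = 1559 (b = 20 - 81*((-22 + 36) - 33) = 20 - 81*(14 - 33) = 20 - 81*(-19) = 20 + 1539 = 1559)
√(b + x(85)) = √(1559 + (3/2)*(-75 + 85)/85) = √(1559 + (3/2)*(1/85)*10) = √(1559 + 3/17) = √(26506/17) = √450602/17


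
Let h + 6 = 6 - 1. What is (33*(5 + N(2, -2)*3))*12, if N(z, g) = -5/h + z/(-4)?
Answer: 7326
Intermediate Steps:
h = -1 (h = -6 + (6 - 1) = -6 + 5 = -1)
N(z, g) = 5 - z/4 (N(z, g) = -5/(-1) + z/(-4) = -5*(-1) + z*(-¼) = 5 - z/4)
(33*(5 + N(2, -2)*3))*12 = (33*(5 + (5 - ¼*2)*3))*12 = (33*(5 + (5 - ½)*3))*12 = (33*(5 + (9/2)*3))*12 = (33*(5 + 27/2))*12 = (33*(37/2))*12 = (1221/2)*12 = 7326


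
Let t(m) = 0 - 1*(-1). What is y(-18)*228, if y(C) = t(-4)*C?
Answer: -4104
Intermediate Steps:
t(m) = 1 (t(m) = 0 + 1 = 1)
y(C) = C (y(C) = 1*C = C)
y(-18)*228 = -18*228 = -4104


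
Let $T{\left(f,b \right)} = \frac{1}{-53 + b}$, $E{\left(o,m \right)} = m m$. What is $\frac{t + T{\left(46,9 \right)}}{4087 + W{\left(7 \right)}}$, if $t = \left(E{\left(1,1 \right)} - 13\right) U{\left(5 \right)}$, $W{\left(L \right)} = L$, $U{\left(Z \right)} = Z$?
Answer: $- \frac{2641}{180136} \approx -0.014661$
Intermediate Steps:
$E{\left(o,m \right)} = m^{2}$
$t = -60$ ($t = \left(1^{2} - 13\right) 5 = \left(1 - 13\right) 5 = \left(-12\right) 5 = -60$)
$\frac{t + T{\left(46,9 \right)}}{4087 + W{\left(7 \right)}} = \frac{-60 + \frac{1}{-53 + 9}}{4087 + 7} = \frac{-60 + \frac{1}{-44}}{4094} = \left(-60 - \frac{1}{44}\right) \frac{1}{4094} = \left(- \frac{2641}{44}\right) \frac{1}{4094} = - \frac{2641}{180136}$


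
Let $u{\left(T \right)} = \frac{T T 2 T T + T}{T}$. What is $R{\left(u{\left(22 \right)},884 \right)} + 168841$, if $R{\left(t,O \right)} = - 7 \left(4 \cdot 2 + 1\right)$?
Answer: $168778$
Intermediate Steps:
$u{\left(T \right)} = \frac{T + 2 T^{4}}{T}$ ($u{\left(T \right)} = \frac{T^{2} \cdot 2 T T + T}{T} = \frac{2 T^{2} T T + T}{T} = \frac{2 T^{3} T + T}{T} = \frac{2 T^{4} + T}{T} = \frac{T + 2 T^{4}}{T}$)
$R{\left(t,O \right)} = -63$ ($R{\left(t,O \right)} = - 7 \left(8 + 1\right) = \left(-7\right) 9 = -63$)
$R{\left(u{\left(22 \right)},884 \right)} + 168841 = -63 + 168841 = 168778$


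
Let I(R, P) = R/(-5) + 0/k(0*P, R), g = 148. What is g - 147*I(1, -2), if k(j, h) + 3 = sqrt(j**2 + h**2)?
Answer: 887/5 ≈ 177.40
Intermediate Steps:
k(j, h) = -3 + sqrt(h**2 + j**2) (k(j, h) = -3 + sqrt(j**2 + h**2) = -3 + sqrt(h**2 + j**2))
I(R, P) = -R/5 (I(R, P) = R/(-5) + 0/(-3 + sqrt(R**2 + (0*P)**2)) = R*(-1/5) + 0/(-3 + sqrt(R**2 + 0**2)) = -R/5 + 0/(-3 + sqrt(R**2 + 0)) = -R/5 + 0/(-3 + sqrt(R**2)) = -R/5 + 0 = -R/5)
g - 147*I(1, -2) = 148 - (-147)/5 = 148 - 147*(-1/5) = 148 + 147/5 = 887/5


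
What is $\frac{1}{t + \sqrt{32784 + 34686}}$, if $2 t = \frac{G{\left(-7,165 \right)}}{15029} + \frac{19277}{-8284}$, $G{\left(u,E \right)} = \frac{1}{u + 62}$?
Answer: $\frac{201495985882295720}{11684207451714554140133} + \frac{519539435027905600 \sqrt{67470}}{35052622355143662420399} \approx 0.0038672$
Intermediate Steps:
$G{\left(u,E \right)} = \frac{1}{62 + u}$
$t = - \frac{838645449}{720790840}$ ($t = \frac{\frac{1}{\left(62 - 7\right) 15029} + \frac{19277}{-8284}}{2} = \frac{\frac{1}{55} \cdot \frac{1}{15029} + 19277 \left(- \frac{1}{8284}\right)}{2} = \frac{\frac{1}{55} \cdot \frac{1}{15029} - \frac{19277}{8284}}{2} = \frac{\frac{1}{826595} - \frac{19277}{8284}}{2} = \frac{1}{2} \left(- \frac{838645449}{360395420}\right) = - \frac{838645449}{720790840} \approx -1.1635$)
$\frac{1}{t + \sqrt{32784 + 34686}} = \frac{1}{- \frac{838645449}{720790840} + \sqrt{32784 + 34686}} = \frac{1}{- \frac{838645449}{720790840} + \sqrt{67470}}$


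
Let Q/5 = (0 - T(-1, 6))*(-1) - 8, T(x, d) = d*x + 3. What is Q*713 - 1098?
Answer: -40313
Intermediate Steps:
T(x, d) = 3 + d*x
Q = -55 (Q = 5*((0 - (3 + 6*(-1)))*(-1) - 8) = 5*((0 - (3 - 6))*(-1) - 8) = 5*((0 - 1*(-3))*(-1) - 8) = 5*((0 + 3)*(-1) - 8) = 5*(3*(-1) - 8) = 5*(-3 - 8) = 5*(-11) = -55)
Q*713 - 1098 = -55*713 - 1098 = -39215 - 1098 = -40313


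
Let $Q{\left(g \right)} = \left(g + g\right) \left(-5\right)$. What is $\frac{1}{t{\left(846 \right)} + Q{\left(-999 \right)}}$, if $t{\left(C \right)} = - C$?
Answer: $\frac{1}{9144} \approx 0.00010936$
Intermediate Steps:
$Q{\left(g \right)} = - 10 g$ ($Q{\left(g \right)} = 2 g \left(-5\right) = - 10 g$)
$\frac{1}{t{\left(846 \right)} + Q{\left(-999 \right)}} = \frac{1}{\left(-1\right) 846 - -9990} = \frac{1}{-846 + 9990} = \frac{1}{9144}$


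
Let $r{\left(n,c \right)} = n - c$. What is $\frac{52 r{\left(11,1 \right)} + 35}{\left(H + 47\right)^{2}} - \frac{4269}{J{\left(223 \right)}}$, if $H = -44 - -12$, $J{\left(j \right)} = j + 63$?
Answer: $- \frac{53453}{4290} \approx -12.46$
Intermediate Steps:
$J{\left(j \right)} = 63 + j$
$H = -32$ ($H = -44 + 12 = -32$)
$\frac{52 r{\left(11,1 \right)} + 35}{\left(H + 47\right)^{2}} - \frac{4269}{J{\left(223 \right)}} = \frac{52 \left(11 - 1\right) + 35}{\left(-32 + 47\right)^{2}} - \frac{4269}{63 + 223} = \frac{52 \left(11 - 1\right) + 35}{15^{2}} - \frac{4269}{286} = \frac{52 \cdot 10 + 35}{225} - \frac{4269}{286} = \left(520 + 35\right) \frac{1}{225} - \frac{4269}{286} = 555 \cdot \frac{1}{225} - \frac{4269}{286} = \frac{37}{15} - \frac{4269}{286} = - \frac{53453}{4290}$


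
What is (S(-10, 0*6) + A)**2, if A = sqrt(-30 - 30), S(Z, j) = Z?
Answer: 40 - 40*I*sqrt(15) ≈ 40.0 - 154.92*I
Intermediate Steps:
A = 2*I*sqrt(15) (A = sqrt(-60) = 2*I*sqrt(15) ≈ 7.746*I)
(S(-10, 0*6) + A)**2 = (-10 + 2*I*sqrt(15))**2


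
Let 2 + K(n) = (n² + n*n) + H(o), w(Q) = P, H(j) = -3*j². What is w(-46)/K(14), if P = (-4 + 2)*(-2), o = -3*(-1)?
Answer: 4/363 ≈ 0.011019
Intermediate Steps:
o = 3
P = 4 (P = -2*(-2) = 4)
w(Q) = 4
K(n) = -29 + 2*n² (K(n) = -2 + ((n² + n*n) - 3*3²) = -2 + ((n² + n²) - 3*9) = -2 + (2*n² - 27) = -2 + (-27 + 2*n²) = -29 + 2*n²)
w(-46)/K(14) = 4/(-29 + 2*14²) = 4/(-29 + 2*196) = 4/(-29 + 392) = 4/363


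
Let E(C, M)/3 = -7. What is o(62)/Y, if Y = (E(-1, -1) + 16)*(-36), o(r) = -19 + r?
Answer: 43/180 ≈ 0.23889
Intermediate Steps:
E(C, M) = -21 (E(C, M) = 3*(-7) = -21)
Y = 180 (Y = (-21 + 16)*(-36) = -5*(-36) = 180)
o(62)/Y = (-19 + 62)/180 = 43*(1/180) = 43/180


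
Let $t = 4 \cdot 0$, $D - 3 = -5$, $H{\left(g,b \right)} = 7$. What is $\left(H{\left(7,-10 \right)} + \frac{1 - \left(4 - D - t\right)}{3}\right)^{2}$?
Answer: $\frac{256}{9} \approx 28.444$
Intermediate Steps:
$D = -2$ ($D = 3 - 5 = -2$)
$t = 0$
$\left(H{\left(7,-10 \right)} + \frac{1 - \left(4 - D - t\right)}{3}\right)^{2} = \left(7 + \frac{1 + \left(\left(-2 + 0\right) - 4\right)}{3}\right)^{2} = \left(7 + \left(1 - 6\right) \frac{1}{3}\right)^{2} = \left(7 - \frac{5}{3}\right)^{2} = \left(\frac{16}{3}\right)^{2} = \frac{256}{9}$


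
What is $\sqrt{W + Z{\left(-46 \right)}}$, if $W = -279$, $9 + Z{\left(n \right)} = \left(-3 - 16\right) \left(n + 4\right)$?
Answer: $\sqrt{510} \approx 22.583$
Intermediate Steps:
$Z{\left(n \right)} = -85 - 19 n$ ($Z{\left(n \right)} = -9 + \left(-3 - 16\right) \left(n + 4\right) = -9 - 19 \left(4 + n\right) = -9 - \left(76 + 19 n\right) = -85 - 19 n$)
$\sqrt{W + Z{\left(-46 \right)}} = \sqrt{-279 - -789} = \sqrt{-279 + \left(-85 + 874\right)} = \sqrt{-279 + 789} = \sqrt{510}$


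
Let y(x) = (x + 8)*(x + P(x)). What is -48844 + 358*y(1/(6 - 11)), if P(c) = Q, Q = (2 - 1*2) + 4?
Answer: -955822/25 ≈ -38233.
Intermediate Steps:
Q = 4 (Q = (2 - 2) + 4 = 0 + 4 = 4)
P(c) = 4
y(x) = (4 + x)*(8 + x) (y(x) = (x + 8)*(x + 4) = (8 + x)*(4 + x) = (4 + x)*(8 + x))
-48844 + 358*y(1/(6 - 11)) = -48844 + 358*(32 + (1/(6 - 11))² + 12/(6 - 11)) = -48844 + 358*(32 + (1/(-5))² + 12/(-5)) = -48844 + 358*(32 + (-⅕)² + 12*(-⅕)) = -48844 + 358*(32 + 1/25 - 12/5) = -48844 + 358*(741/25) = -48844 + 265278/25 = -955822/25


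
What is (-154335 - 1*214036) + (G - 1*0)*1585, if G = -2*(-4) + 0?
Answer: -355691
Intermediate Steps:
G = 8 (G = 8 + 0 = 8)
(-154335 - 1*214036) + (G - 1*0)*1585 = (-154335 - 1*214036) + (8 - 1*0)*1585 = (-154335 - 214036) + (8 + 0)*1585 = -368371 + 8*1585 = -368371 + 12680 = -355691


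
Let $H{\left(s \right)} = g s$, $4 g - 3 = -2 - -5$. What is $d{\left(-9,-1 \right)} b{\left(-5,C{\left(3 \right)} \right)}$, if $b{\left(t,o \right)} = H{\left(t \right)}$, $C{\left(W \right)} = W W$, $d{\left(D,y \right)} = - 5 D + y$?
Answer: $-330$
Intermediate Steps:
$d{\left(D,y \right)} = y - 5 D$
$C{\left(W \right)} = W^{2}$
$g = \frac{3}{2}$ ($g = \frac{3}{4} + \frac{-2 - -5}{4} = \frac{3}{4} + \frac{-2 + 5}{4} = \frac{3}{4} + \frac{1}{4} \cdot 3 = \frac{3}{4} + \frac{3}{4} = \frac{3}{2} \approx 1.5$)
$H{\left(s \right)} = \frac{3 s}{2}$
$b{\left(t,o \right)} = \frac{3 t}{2}$
$d{\left(-9,-1 \right)} b{\left(-5,C{\left(3 \right)} \right)} = \left(-1 - -45\right) \frac{3}{2} \left(-5\right) = \left(-1 + 45\right) \left(- \frac{15}{2}\right) = 44 \left(- \frac{15}{2}\right) = -330$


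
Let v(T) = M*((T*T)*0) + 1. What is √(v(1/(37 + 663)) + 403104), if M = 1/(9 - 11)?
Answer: √403105 ≈ 634.91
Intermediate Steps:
M = -½ (M = 1/(-2) = -½ ≈ -0.50000)
v(T) = 1 (v(T) = -T*T*0/2 + 1 = -T²*0/2 + 1 = -½*0 + 1 = 0 + 1 = 1)
√(v(1/(37 + 663)) + 403104) = √(1 + 403104) = √403105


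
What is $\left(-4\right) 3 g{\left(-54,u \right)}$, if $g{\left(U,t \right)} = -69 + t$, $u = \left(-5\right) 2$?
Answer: $948$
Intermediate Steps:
$u = -10$
$\left(-4\right) 3 g{\left(-54,u \right)} = \left(-4\right) 3 \left(-69 - 10\right) = \left(-12\right) \left(-79\right) = 948$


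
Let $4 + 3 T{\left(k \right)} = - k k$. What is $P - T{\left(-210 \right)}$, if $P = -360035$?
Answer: $- \frac{1036001}{3} \approx -3.4533 \cdot 10^{5}$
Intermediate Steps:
$T{\left(k \right)} = - \frac{4}{3} - \frac{k^{2}}{3}$ ($T{\left(k \right)} = - \frac{4}{3} + \frac{- k k}{3} = - \frac{4}{3} + \frac{\left(-1\right) k^{2}}{3} = - \frac{4}{3} - \frac{k^{2}}{3}$)
$P - T{\left(-210 \right)} = -360035 - \left(- \frac{4}{3} - \frac{\left(-210\right)^{2}}{3}\right) = -360035 - \left(- \frac{4}{3} - 14700\right) = -360035 - - \frac{44104}{3} = -360035 + \frac{44104}{3} = - \frac{1036001}{3}$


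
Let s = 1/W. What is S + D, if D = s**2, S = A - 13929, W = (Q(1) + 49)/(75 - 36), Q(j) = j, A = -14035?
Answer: -69908479/2500 ≈ -27963.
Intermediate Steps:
W = 50/39 (W = (1 + 49)/(75 - 36) = 50/39 ≈ 1.2821)
S = -27964 (S = -14035 - 13929 = -27964)
s = 39/50 (s = 1/(50/39) = 39/50 ≈ 0.78000)
D = 1521/2500 (D = (39/50)**2 = 1521/2500 ≈ 0.60840)
S + D = -27964 + 1521/2500 = -69908479/2500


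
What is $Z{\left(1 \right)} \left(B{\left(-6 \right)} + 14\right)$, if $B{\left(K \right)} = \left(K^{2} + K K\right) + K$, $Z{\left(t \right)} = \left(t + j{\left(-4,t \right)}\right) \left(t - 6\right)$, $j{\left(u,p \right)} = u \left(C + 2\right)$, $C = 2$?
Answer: $6000$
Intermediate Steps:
$j{\left(u,p \right)} = 4 u$ ($j{\left(u,p \right)} = u \left(2 + 2\right) = u 4 = 4 u$)
$Z{\left(t \right)} = \left(-16 + t\right) \left(-6 + t\right)$ ($Z{\left(t \right)} = \left(t + 4 \left(-4\right)\right) \left(t - 6\right) = \left(t - 16\right) \left(-6 + t\right) = \left(-16 + t\right) \left(-6 + t\right)$)
$B{\left(K \right)} = K + 2 K^{2}$ ($B{\left(K \right)} = \left(K^{2} + K^{2}\right) + K = 2 K^{2} + K = K + 2 K^{2}$)
$Z{\left(1 \right)} \left(B{\left(-6 \right)} + 14\right) = \left(96 + 1^{2} - 22\right) \left(- 6 \left(1 + 2 \left(-6\right)\right) + 14\right) = \left(96 + 1 - 22\right) \left(- 6 \left(1 - 12\right) + 14\right) = 75 \left(\left(-6\right) \left(-11\right) + 14\right) = 75 \left(66 + 14\right) = 75 \cdot 80 = 6000$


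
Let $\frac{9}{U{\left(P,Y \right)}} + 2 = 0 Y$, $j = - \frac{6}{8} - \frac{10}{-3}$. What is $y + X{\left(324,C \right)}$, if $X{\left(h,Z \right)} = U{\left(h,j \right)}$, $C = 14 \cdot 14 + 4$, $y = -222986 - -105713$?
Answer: $- \frac{234555}{2} \approx -1.1728 \cdot 10^{5}$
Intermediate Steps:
$y = -117273$ ($y = -222986 + 105713 = -117273$)
$j = \frac{31}{12}$ ($j = \left(-6\right) \frac{1}{8} - - \frac{10}{3} = - \frac{3}{4} + \frac{10}{3} = \frac{31}{12} \approx 2.5833$)
$U{\left(P,Y \right)} = - \frac{9}{2}$ ($U{\left(P,Y \right)} = \frac{9}{-2 + 0 Y} = \frac{9}{-2 + 0} = \frac{9}{-2} = 9 \left(- \frac{1}{2}\right) = - \frac{9}{2}$)
$C = 200$ ($C = 196 + 4 = 200$)
$X{\left(h,Z \right)} = - \frac{9}{2}$
$y + X{\left(324,C \right)} = -117273 - \frac{9}{2} = - \frac{234555}{2}$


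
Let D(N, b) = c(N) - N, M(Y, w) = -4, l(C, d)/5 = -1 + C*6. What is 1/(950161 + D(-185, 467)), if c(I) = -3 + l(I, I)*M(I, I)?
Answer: 1/972563 ≈ 1.0282e-6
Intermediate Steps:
l(C, d) = -5 + 30*C (l(C, d) = 5*(-1 + C*6) = 5*(-1 + 6*C) = -5 + 30*C)
c(I) = 17 - 120*I (c(I) = -3 + (-5 + 30*I)*(-4) = -3 + (20 - 120*I) = 17 - 120*I)
D(N, b) = 17 - 121*N (D(N, b) = (17 - 120*N) - N = 17 - 121*N)
1/(950161 + D(-185, 467)) = 1/(950161 + (17 - 121*(-185))) = 1/(950161 + (17 + 22385)) = 1/(950161 + 22402) = 1/972563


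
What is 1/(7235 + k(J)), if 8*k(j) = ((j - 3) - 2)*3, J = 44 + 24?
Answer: 8/58069 ≈ 0.00013777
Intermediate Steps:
J = 68
k(j) = -15/8 + 3*j/8 (k(j) = (((j - 3) - 2)*3)/8 = (((-3 + j) - 2)*3)/8 = ((-5 + j)*3)/8 = (-15 + 3*j)/8 = -15/8 + 3*j/8)
1/(7235 + k(J)) = 1/(7235 + (-15/8 + (3/8)*68)) = 1/(7235 + (-15/8 + 51/2)) = 1/(7235 + 189/8) = 1/(58069/8) = 8/58069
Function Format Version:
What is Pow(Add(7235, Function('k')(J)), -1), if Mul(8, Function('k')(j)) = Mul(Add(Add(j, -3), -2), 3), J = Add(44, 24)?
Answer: Rational(8, 58069) ≈ 0.00013777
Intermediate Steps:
J = 68
Function('k')(j) = Add(Rational(-15, 8), Mul(Rational(3, 8), j)) (Function('k')(j) = Mul(Rational(1, 8), Mul(Add(Add(j, -3), -2), 3)) = Mul(Rational(1, 8), Mul(Add(Add(-3, j), -2), 3)) = Mul(Rational(1, 8), Mul(Add(-5, j), 3)) = Mul(Rational(1, 8), Add(-15, Mul(3, j))) = Add(Rational(-15, 8), Mul(Rational(3, 8), j)))
Pow(Add(7235, Function('k')(J)), -1) = Pow(Add(7235, Add(Rational(-15, 8), Mul(Rational(3, 8), 68))), -1) = Pow(Add(7235, Add(Rational(-15, 8), Rational(51, 2))), -1) = Pow(Add(7235, Rational(189, 8)), -1) = Pow(Rational(58069, 8), -1) = Rational(8, 58069)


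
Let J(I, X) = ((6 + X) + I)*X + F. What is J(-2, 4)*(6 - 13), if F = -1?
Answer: -217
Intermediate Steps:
J(I, X) = -1 + X*(6 + I + X) (J(I, X) = ((6 + X) + I)*X - 1 = (6 + I + X)*X - 1 = X*(6 + I + X) - 1 = -1 + X*(6 + I + X))
J(-2, 4)*(6 - 13) = (-1 + 4² + 6*4 - 2*4)*(6 - 13) = (-1 + 16 + 24 - 8)*(-7) = 31*(-7) = -217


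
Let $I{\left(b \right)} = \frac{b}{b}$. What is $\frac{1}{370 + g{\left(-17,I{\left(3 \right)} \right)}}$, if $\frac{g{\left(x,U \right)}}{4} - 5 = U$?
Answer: $\frac{1}{394} \approx 0.0025381$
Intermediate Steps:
$I{\left(b \right)} = 1$
$g{\left(x,U \right)} = 20 + 4 U$
$\frac{1}{370 + g{\left(-17,I{\left(3 \right)} \right)}} = \frac{1}{370 + \left(20 + 4 \cdot 1\right)} = \frac{1}{370 + \left(20 + 4\right)} = \frac{1}{370 + 24} = \frac{1}{394}$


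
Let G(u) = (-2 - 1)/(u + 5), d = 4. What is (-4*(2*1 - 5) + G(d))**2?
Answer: 1225/9 ≈ 136.11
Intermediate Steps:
G(u) = -3/(5 + u)
(-4*(2*1 - 5) + G(d))**2 = (-4*(2*1 - 5) - 3/(5 + 4))**2 = (-4*(2 - 5) - 3/9)**2 = (-4*(-3) - 3*1/9)**2 = (12 - 1/3)**2 = (35/3)**2 = 1225/9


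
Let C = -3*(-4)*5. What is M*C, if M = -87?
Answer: -5220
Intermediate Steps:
C = 60 (C = 12*5 = 60)
M*C = -87*60 = -5220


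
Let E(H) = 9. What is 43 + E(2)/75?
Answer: 1078/25 ≈ 43.120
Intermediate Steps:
43 + E(2)/75 = 43 + 9/75 = 43 + 9*(1/75) = 43 + 3/25 = 1078/25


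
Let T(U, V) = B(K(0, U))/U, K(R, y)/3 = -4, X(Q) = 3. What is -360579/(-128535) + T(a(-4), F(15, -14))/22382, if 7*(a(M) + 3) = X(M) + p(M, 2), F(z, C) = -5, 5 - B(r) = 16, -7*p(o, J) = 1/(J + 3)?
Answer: 89347697599/31847459710 ≈ 2.8055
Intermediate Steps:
p(o, J) = -1/(7*(3 + J)) (p(o, J) = -1/(7*(J + 3)) = -1/(7*(3 + J)))
K(R, y) = -12 (K(R, y) = 3*(-4) = -12)
B(r) = -11 (B(r) = 5 - 1*16 = 5 - 16 = -11)
a(M) = -631/245 (a(M) = -3 + (3 - 1/(21 + 7*2))/7 = -3 + (3 - 1/(21 + 14))/7 = -3 + (3 - 1/35)/7 = -3 + (⅐)*(104/35) = -3 + 104/245 = -631/245)
T(U, V) = -11/U
-360579/(-128535) + T(a(-4), F(15, -14))/22382 = -360579/(-128535) - 11/(-631/245)/22382 = -360579*(-1/128535) - 11*(-245/631)*(1/22382) = 120193/42845 + (2695/631)*(1/22382) = 120193/42845 + 2695/14123042 = 89347697599/31847459710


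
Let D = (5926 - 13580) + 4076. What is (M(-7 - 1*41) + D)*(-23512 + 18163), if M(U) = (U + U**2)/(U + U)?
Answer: 38528847/2 ≈ 1.9264e+7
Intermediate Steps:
D = -3578 (D = -7654 + 4076 = -3578)
M(U) = (U + U**2)/(2*U) (M(U) = (U + U**2)/((2*U)) = (U + U**2)*(1/(2*U)) = (U + U**2)/(2*U))
(M(-7 - 1*41) + D)*(-23512 + 18163) = ((1/2 + (-7 - 1*41)/2) - 3578)*(-23512 + 18163) = ((1/2 + (-7 - 41)/2) - 3578)*(-5349) = ((1/2 + (1/2)*(-48)) - 3578)*(-5349) = ((1/2 - 24) - 3578)*(-5349) = (-47/2 - 3578)*(-5349) = -7203/2*(-5349) = 38528847/2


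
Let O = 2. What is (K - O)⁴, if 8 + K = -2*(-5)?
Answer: 0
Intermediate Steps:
K = 2 (K = -8 - 2*(-5) = -8 + 10 = 2)
(K - O)⁴ = (2 - 1*2)⁴ = (2 - 2)⁴ = 0⁴ = 0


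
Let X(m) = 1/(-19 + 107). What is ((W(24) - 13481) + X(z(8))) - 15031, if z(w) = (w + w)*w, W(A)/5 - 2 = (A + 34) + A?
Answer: -2472095/88 ≈ -28092.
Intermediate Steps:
W(A) = 180 + 10*A (W(A) = 10 + 5*((A + 34) + A) = 10 + 5*((34 + A) + A) = 10 + 5*(34 + 2*A) = 10 + (170 + 10*A) = 180 + 10*A)
z(w) = 2*w² (z(w) = (2*w)*w = 2*w²)
X(m) = 1/88
((W(24) - 13481) + X(z(8))) - 15031 = (((180 + 10*24) - 13481) + 1/88) - 15031 = (((180 + 240) - 13481) + 1/88) - 15031 = ((420 - 13481) + 1/88) - 15031 = (-13061 + 1/88) - 15031 = -1149367/88 - 15031 = -2472095/88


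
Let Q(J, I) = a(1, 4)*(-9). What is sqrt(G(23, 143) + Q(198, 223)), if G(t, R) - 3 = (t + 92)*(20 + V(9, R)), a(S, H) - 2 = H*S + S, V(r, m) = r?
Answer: 5*sqrt(131) ≈ 57.228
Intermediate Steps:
a(S, H) = 2 + S + H*S (a(S, H) = 2 + (H*S + S) = 2 + (S + H*S) = 2 + S + H*S)
Q(J, I) = -63 (Q(J, I) = (2 + 1 + 4*1)*(-9) = (2 + 1 + 4)*(-9) = 7*(-9) = -63)
G(t, R) = 2671 + 29*t (G(t, R) = 3 + (t + 92)*(20 + 9) = 3 + (92 + t)*29 = 3 + (2668 + 29*t) = 2671 + 29*t)
sqrt(G(23, 143) + Q(198, 223)) = sqrt((2671 + 29*23) - 63) = sqrt((2671 + 667) - 63) = sqrt(3338 - 63) = sqrt(3275) = 5*sqrt(131)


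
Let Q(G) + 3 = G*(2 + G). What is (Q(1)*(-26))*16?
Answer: 0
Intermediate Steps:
Q(G) = -3 + G*(2 + G)
(Q(1)*(-26))*16 = ((-3 + 1² + 2*1)*(-26))*16 = ((-3 + 1 + 2)*(-26))*16 = (0*(-26))*16 = 0*16 = 0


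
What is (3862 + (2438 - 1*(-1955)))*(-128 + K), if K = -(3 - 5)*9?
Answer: -908050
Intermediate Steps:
K = 18 (K = -1*(-2)*9 = 2*9 = 18)
(3862 + (2438 - 1*(-1955)))*(-128 + K) = (3862 + (2438 - 1*(-1955)))*(-128 + 18) = (3862 + (2438 + 1955))*(-110) = (3862 + 4393)*(-110) = 8255*(-110) = -908050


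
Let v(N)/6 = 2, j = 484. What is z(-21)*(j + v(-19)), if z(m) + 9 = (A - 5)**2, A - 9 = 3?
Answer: 19840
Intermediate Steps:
A = 12 (A = 9 + 3 = 12)
v(N) = 12 (v(N) = 6*2 = 12)
z(m) = 40 (z(m) = -9 + (12 - 5)**2 = -9 + 7**2 = -9 + 49 = 40)
z(-21)*(j + v(-19)) = 40*(484 + 12) = 40*496 = 19840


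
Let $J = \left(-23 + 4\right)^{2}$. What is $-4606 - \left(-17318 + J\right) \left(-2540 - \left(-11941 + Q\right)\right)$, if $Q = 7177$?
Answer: $37707762$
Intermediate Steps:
$J = 361$ ($J = \left(-19\right)^{2} = 361$)
$-4606 - \left(-17318 + J\right) \left(-2540 - \left(-11941 + Q\right)\right) = -4606 - \left(-17318 + 361\right) \left(-2540 + \left(11941 - 7177\right)\right) = -4606 - - 16957 \left(-2540 + \left(11941 - 7177\right)\right) = -4606 - - 16957 \left(-2540 + 4764\right) = -4606 - \left(-16957\right) 2224 = -4606 - -37712368 = -4606 + 37712368 = 37707762$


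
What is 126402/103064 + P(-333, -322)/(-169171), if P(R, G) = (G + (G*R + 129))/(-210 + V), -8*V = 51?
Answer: 18551589894649/15090373271532 ≈ 1.2294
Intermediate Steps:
V = -51/8 (V = -⅛*51 = -51/8 ≈ -6.3750)
P(R, G) = -344/577 - 8*G/1731 - 8*G*R/1731 (P(R, G) = (G + (G*R + 129))/(-210 - 51/8) = (G + (129 + G*R))/(-1731/8) = (129 + G + G*R)*(-8/1731) = -344/577 - 8*G/1731 - 8*G*R/1731)
126402/103064 + P(-333, -322)/(-169171) = 126402/103064 + (-344/577 - 8/1731*(-322) - 8/1731*(-322)*(-333))/(-169171) = 126402*(1/103064) + (-344/577 + 2576/1731 - 285936/577)*(-1/169171) = 63201/51532 - 856264/1731*(-1/169171) = 63201/51532 + 856264/292835001 = 18551589894649/15090373271532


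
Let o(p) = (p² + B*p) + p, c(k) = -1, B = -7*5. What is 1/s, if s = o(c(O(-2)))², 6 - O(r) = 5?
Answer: 1/1225 ≈ 0.00081633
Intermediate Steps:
O(r) = 1 (O(r) = 6 - 1*5 = 6 - 5 = 1)
B = -35
o(p) = p² - 34*p (o(p) = (p² - 35*p) + p = p² - 34*p)
s = 1225 (s = (-(-34 - 1))² = (-1*(-35))² = 35² = 1225)
1/s = 1/1225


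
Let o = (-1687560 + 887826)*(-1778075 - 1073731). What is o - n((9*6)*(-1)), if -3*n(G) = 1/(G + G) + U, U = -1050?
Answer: 738942335038295/324 ≈ 2.2807e+12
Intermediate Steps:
o = 2280686219604 (o = -799734*(-2851806) = 2280686219604)
n(G) = 350 - 1/(6*G) (n(G) = -(1/(G + G) - 1050)/3 = -(1/(2*G) - 1050)/3 = -(-1050 + 1/(2*G))/3 = 350 - 1/(6*G))
o - n((9*6)*(-1)) = 2280686219604 - (350 - 1/(6*((9*6)*(-1)))) = 2280686219604 - (350 - 1/(6*(54*(-1)))) = 2280686219604 - (350 - 1/6/(-54)) = 2280686219604 - (350 - 1/6*(-1/54)) = 2280686219604 - (350 + 1/324) = 2280686219604 - 1*113401/324 = 2280686219604 - 113401/324 = 738942335038295/324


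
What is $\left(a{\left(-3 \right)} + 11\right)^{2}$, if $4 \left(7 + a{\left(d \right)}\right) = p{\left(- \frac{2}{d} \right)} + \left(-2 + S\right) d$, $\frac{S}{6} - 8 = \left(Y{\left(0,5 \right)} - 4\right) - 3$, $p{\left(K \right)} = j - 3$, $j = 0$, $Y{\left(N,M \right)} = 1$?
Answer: $\frac{289}{16} \approx 18.063$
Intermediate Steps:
$p{\left(K \right)} = -3$ ($p{\left(K \right)} = 0 - 3 = -3$)
$S = 12$ ($S = 48 + 6 \left(\left(1 - 4\right) - 3\right) = 48 + 6 \left(-3 - 3\right) = 48 + 6 \left(-6\right) = 48 - 36 = 12$)
$a{\left(d \right)} = - \frac{31}{4} + \frac{5 d}{2}$ ($a{\left(d \right)} = -7 + \frac{-3 + \left(-2 + 12\right) d}{4} = -7 + \frac{-3 + 10 d}{4} = -7 + \left(- \frac{3}{4} + \frac{5 d}{2}\right) = - \frac{31}{4} + \frac{5 d}{2}$)
$\left(a{\left(-3 \right)} + 11\right)^{2} = \left(\left(- \frac{31}{4} + \frac{5}{2} \left(-3\right)\right) + 11\right)^{2} = \left(\left(- \frac{31}{4} - \frac{15}{2}\right) + 11\right)^{2} = \left(- \frac{61}{4} + 11\right)^{2} = \left(- \frac{17}{4}\right)^{2} = \frac{289}{16}$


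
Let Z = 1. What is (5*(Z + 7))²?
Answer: 1600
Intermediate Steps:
(5*(Z + 7))² = (5*(1 + 7))² = (5*8)² = 40² = 1600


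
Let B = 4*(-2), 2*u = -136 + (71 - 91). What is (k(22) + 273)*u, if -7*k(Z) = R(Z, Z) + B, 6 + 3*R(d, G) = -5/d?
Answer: -235469/11 ≈ -21406.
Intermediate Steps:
u = -78 (u = (-136 + (71 - 91))/2 = (-136 - 20)/2 = (1/2)*(-156) = -78)
R(d, G) = -2 - 5/(3*d) (R(d, G) = -2 + (-5/d)/3 = -2 - 5/(3*d))
B = -8
k(Z) = 10/7 + 5/(21*Z) (k(Z) = -((-2 - 5/(3*Z)) - 8)/7 = -(-10 - 5/(3*Z))/7 = 10/7 + 5/(21*Z))
(k(22) + 273)*u = ((5/21)*(1 + 6*22)/22 + 273)*(-78) = ((5/21)*(1/22)*(1 + 132) + 273)*(-78) = ((5/21)*(1/22)*133 + 273)*(-78) = (95/66 + 273)*(-78) = (18113/66)*(-78) = -235469/11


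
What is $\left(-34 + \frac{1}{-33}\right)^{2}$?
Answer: $\frac{1261129}{1089} \approx 1158.1$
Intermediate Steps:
$\left(-34 + \frac{1}{-33}\right)^{2} = \left(-34 - \frac{1}{33}\right)^{2} = \left(- \frac{1123}{33}\right)^{2} = \frac{1261129}{1089}$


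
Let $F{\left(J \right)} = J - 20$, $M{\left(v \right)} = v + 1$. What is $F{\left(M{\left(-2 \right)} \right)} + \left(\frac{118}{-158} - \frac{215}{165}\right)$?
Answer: $- \frac{60091}{2607} \approx -23.05$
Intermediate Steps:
$M{\left(v \right)} = 1 + v$
$F{\left(J \right)} = -20 + J$
$F{\left(M{\left(-2 \right)} \right)} + \left(\frac{118}{-158} - \frac{215}{165}\right) = \left(-20 + \left(1 - 2\right)\right) + \left(\frac{118}{-158} - \frac{215}{165}\right) = \left(-20 - 1\right) + \left(118 \left(- \frac{1}{158}\right) - \frac{43}{33}\right) = -21 - \frac{5344}{2607} = - \frac{60091}{2607}$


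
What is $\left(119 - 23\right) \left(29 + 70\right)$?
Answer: $9504$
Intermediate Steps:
$\left(119 - 23\right) \left(29 + 70\right) = 96 \cdot 99 = 9504$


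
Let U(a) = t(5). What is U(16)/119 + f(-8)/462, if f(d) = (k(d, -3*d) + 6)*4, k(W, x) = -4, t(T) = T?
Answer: 233/3927 ≈ 0.059333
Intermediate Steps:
U(a) = 5
f(d) = 8 (f(d) = (-4 + 6)*4 = 2*4 = 8)
U(16)/119 + f(-8)/462 = 5/119 + 8/462 = 5*(1/119) + 8*(1/462) = 5/119 + 4/231 = 233/3927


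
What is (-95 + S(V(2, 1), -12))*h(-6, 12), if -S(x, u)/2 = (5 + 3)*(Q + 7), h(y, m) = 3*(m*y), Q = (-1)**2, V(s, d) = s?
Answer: 48168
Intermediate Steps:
Q = 1
h(y, m) = 3*m*y
S(x, u) = -128 (S(x, u) = -2*(5 + 3)*(1 + 7) = -16*8 = -2*64 = -128)
(-95 + S(V(2, 1), -12))*h(-6, 12) = (-95 - 128)*(3*12*(-6)) = -223*(-216) = 48168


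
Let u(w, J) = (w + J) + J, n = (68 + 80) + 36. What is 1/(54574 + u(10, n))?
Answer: 1/54952 ≈ 1.8198e-5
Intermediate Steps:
n = 184 (n = 148 + 36 = 184)
u(w, J) = w + 2*J (u(w, J) = (J + w) + J = w + 2*J)
1/(54574 + u(10, n)) = 1/(54574 + (10 + 2*184)) = 1/(54574 + (10 + 368)) = 1/(54574 + 378) = 1/54952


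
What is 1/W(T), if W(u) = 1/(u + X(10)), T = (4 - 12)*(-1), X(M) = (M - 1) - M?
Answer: 7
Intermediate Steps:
X(M) = -1 (X(M) = (-1 + M) - M = -1)
T = 8 (T = -8*(-1) = 8)
W(u) = 1/(-1 + u) (W(u) = 1/(u - 1) = 1/(-1 + u))
1/W(T) = 1/(1/(-1 + 8)) = 1/(1/7) = 7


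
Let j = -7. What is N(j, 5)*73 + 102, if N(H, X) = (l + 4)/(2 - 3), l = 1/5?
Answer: -1023/5 ≈ -204.60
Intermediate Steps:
l = ⅕ ≈ 0.20000
N(H, X) = -21/5 (N(H, X) = (⅕ + 4)/(2 - 3) = (21/5)/(-1) = (21/5)*(-1) = -21/5)
N(j, 5)*73 + 102 = -21/5*73 + 102 = -1533/5 + 102 = -1023/5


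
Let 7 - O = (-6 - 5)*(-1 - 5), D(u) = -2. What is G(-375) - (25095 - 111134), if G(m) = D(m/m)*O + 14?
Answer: 86171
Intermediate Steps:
O = -59 (O = 7 - (-6 - 5)*(-1 - 5) = 7 - (-11)*(-6) = 7 - 1*66 = 7 - 66 = -59)
G(m) = 132 (G(m) = -2*(-59) + 14 = 118 + 14 = 132)
G(-375) - (25095 - 111134) = 132 - (25095 - 111134) = 132 - 1*(-86039) = 132 + 86039 = 86171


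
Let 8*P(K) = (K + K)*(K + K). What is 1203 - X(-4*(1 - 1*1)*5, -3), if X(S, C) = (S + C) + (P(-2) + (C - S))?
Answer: 1207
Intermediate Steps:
P(K) = K²/2 (P(K) = ((K + K)*(K + K))/8 = ((2*K)*(2*K))/8 = (4*K²)/8 = K²/2)
X(S, C) = 2 + 2*C (X(S, C) = (S + C) + ((½)*(-2)² + (C - S)) = (C + S) + ((½)*4 + (C - S)) = (C + S) + (2 + (C - S)) = (C + S) + (2 + C - S) = 2 + 2*C)
1203 - X(-4*(1 - 1*1)*5, -3) = 1203 - (2 + 2*(-3)) = 1203 - (2 - 6) = 1203 - 1*(-4) = 1203 + 4 = 1207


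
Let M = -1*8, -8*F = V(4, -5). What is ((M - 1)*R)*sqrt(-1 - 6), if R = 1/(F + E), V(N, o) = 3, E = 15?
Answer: -8*I*sqrt(7)/13 ≈ -1.6282*I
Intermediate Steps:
F = -3/8 (F = -1/8*3 = -3/8 ≈ -0.37500)
M = -8
R = 8/117 (R = 1/(-3/8 + 15) = 1/(117/8) = 8/117 ≈ 0.068376)
((M - 1)*R)*sqrt(-1 - 6) = ((-8 - 1)*(8/117))*sqrt(-1 - 6) = (-9*8/117)*sqrt(-7) = -8*I*sqrt(7)/13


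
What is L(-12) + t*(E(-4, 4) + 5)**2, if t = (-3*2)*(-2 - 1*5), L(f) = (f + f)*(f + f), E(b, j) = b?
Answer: 618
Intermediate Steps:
L(f) = 4*f**2 (L(f) = (2*f)*(2*f) = 4*f**2)
t = 42 (t = -6*(-2 - 5) = -6*(-7) = 42)
L(-12) + t*(E(-4, 4) + 5)**2 = 4*(-12)**2 + 42*(-4 + 5)**2 = 4*144 + 42*1**2 = 576 + 42*1 = 576 + 42 = 618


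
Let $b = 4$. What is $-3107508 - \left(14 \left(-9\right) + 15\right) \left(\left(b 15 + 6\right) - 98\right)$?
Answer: $-3111060$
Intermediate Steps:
$-3107508 - \left(14 \left(-9\right) + 15\right) \left(\left(b 15 + 6\right) - 98\right) = -3107508 - \left(14 \left(-9\right) + 15\right) \left(\left(4 \cdot 15 + 6\right) - 98\right) = -3107508 - \left(-126 + 15\right) \left(\left(60 + 6\right) - 98\right) = -3107508 - - 111 \left(66 - 98\right) = -3107508 - \left(-111\right) \left(-32\right) = -3107508 - 3552 = -3111060$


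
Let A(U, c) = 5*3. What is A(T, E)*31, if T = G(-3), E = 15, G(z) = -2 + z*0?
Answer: 465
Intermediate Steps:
G(z) = -2 (G(z) = -2 + 0 = -2)
T = -2
A(U, c) = 15
A(T, E)*31 = 15*31 = 465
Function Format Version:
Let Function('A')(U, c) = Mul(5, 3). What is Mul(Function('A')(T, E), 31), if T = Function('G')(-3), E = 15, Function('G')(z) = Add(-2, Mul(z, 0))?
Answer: 465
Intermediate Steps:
Function('G')(z) = -2 (Function('G')(z) = Add(-2, 0) = -2)
T = -2
Function('A')(U, c) = 15
Mul(Function('A')(T, E), 31) = Mul(15, 31) = 465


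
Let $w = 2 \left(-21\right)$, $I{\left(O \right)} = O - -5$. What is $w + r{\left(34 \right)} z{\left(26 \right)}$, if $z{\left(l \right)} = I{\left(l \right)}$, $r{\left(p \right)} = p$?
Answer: $1012$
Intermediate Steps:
$I{\left(O \right)} = 5 + O$ ($I{\left(O \right)} = O + 5 = 5 + O$)
$z{\left(l \right)} = 5 + l$
$w = -42$
$w + r{\left(34 \right)} z{\left(26 \right)} = -42 + 34 \left(5 + 26\right) = -42 + 34 \cdot 31 = -42 + 1054 = 1012$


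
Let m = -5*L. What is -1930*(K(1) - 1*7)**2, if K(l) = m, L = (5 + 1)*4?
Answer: -31128970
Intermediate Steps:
L = 24 (L = 6*4 = 24)
m = -120 (m = -5*24 = -120)
K(l) = -120
-1930*(K(1) - 1*7)**2 = -1930*(-120 - 1*7)**2 = -1930*(-120 - 7)**2 = -1930*(-127)**2 = -1930*16129 = -31128970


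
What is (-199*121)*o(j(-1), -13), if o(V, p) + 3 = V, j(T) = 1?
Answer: 48158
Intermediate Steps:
o(V, p) = -3 + V
(-199*121)*o(j(-1), -13) = (-199*121)*(-3 + 1) = -24079*(-2) = 48158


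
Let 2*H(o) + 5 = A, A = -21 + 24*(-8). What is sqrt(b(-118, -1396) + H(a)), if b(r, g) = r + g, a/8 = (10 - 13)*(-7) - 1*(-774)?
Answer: I*sqrt(1623) ≈ 40.286*I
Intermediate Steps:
a = 6360 (a = 8*((10 - 13)*(-7) - 1*(-774)) = 8*(-3*(-7) + 774) = 8*(21 + 774) = 8*795 = 6360)
A = -213 (A = -21 - 192 = -213)
b(r, g) = g + r
H(o) = -109 (H(o) = -5/2 + (1/2)*(-213) = -5/2 - 213/2 = -109)
sqrt(b(-118, -1396) + H(a)) = sqrt((-1396 - 118) - 109) = sqrt(-1514 - 109) = sqrt(-1623) = I*sqrt(1623)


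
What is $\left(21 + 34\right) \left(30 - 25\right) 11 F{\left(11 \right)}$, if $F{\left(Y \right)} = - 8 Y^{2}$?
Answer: $-2928200$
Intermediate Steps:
$\left(21 + 34\right) \left(30 - 25\right) 11 F{\left(11 \right)} = \left(21 + 34\right) \left(30 - 25\right) 11 \left(- 8 \cdot 11^{2}\right) = 55 \cdot 5 \cdot 11 \left(\left(-8\right) 121\right) = 275 \cdot 11 \left(-968\right) = 3025 \left(-968\right) = -2928200$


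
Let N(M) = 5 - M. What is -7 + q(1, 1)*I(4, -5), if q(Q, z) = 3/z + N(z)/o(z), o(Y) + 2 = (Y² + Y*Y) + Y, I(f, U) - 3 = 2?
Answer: 28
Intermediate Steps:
I(f, U) = 5 (I(f, U) = 3 + 2 = 5)
o(Y) = -2 + Y + 2*Y² (o(Y) = -2 + ((Y² + Y*Y) + Y) = -2 + ((Y² + Y²) + Y) = -2 + (2*Y² + Y) = -2 + (Y + 2*Y²) = -2 + Y + 2*Y²)
q(Q, z) = 3/z + (5 - z)/(-2 + z + 2*z²)
-7 + q(1, 1)*I(4, -5) = -7 + ((-6 + 5*1² + 8*1)/(1*(-2 + 1 + 2*1²)))*5 = -7 + (1*(-6 + 5*1 + 8)/(-2 + 1 + 2*1))*5 = -7 + (1*(-6 + 5 + 8)/(-2 + 1 + 2))*5 = -7 + (1*7/1)*5 = -7 + (1*1*7)*5 = -7 + 7*5 = -7 + 35 = 28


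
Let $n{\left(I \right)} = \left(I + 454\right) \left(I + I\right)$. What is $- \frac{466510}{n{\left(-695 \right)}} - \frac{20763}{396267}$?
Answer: $- \frac{6393930518}{4424849411} \approx -1.445$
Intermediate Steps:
$n{\left(I \right)} = 2 I \left(454 + I\right)$ ($n{\left(I \right)} = \left(454 + I\right) 2 I = 2 I \left(454 + I\right)$)
$- \frac{466510}{n{\left(-695 \right)}} - \frac{20763}{396267} = - \frac{466510}{2 \left(-695\right) \left(454 - 695\right)} - \frac{20763}{396267} = - \frac{466510}{2 \left(-695\right) \left(-241\right)} - \frac{6921}{132089} = - \frac{466510}{334990} - \frac{6921}{132089} = \left(-466510\right) \frac{1}{334990} - \frac{6921}{132089} = - \frac{46651}{33499} - \frac{6921}{132089} = - \frac{6393930518}{4424849411}$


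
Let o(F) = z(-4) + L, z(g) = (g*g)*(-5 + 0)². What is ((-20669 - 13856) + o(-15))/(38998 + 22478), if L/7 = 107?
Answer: -8344/15369 ≈ -0.54291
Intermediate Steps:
L = 749 (L = 7*107 = 749)
z(g) = 25*g² (z(g) = g²*(-5)² = g²*25 = 25*g²)
o(F) = 1149 (o(F) = 25*(-4)² + 749 = 25*16 + 749 = 400 + 749 = 1149)
((-20669 - 13856) + o(-15))/(38998 + 22478) = ((-20669 - 13856) + 1149)/(38998 + 22478) = (-34525 + 1149)/61476 = -33376*1/61476 = -8344/15369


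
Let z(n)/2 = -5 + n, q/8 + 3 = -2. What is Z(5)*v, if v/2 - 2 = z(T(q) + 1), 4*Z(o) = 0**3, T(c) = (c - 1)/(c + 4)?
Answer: 0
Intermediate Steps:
q = -40 (q = -24 + 8*(-2) = -24 - 16 = -40)
T(c) = (-1 + c)/(4 + c)
Z(o) = 0 (Z(o) = (1/4)*0**3 = (1/4)*0 = 0)
z(n) = -10 + 2*n (z(n) = 2*(-5 + n) = -10 + 2*n)
v = -67/9 (v = 4 + 2*(-10 + 2*((-1 - 40)/(4 - 40) + 1)) = 4 + 2*(-10 + 2*(-41/(-36) + 1)) = 4 + 2*(-10 + 2*(-1/36*(-41) + 1)) = 4 + 2*(-10 + 2*(41/36 + 1)) = 4 + 2*(-10 + 2*(77/36)) = 4 + 2*(-10 + 77/18) = 4 + 2*(-103/18) = 4 - 103/9 = -67/9 ≈ -7.4444)
Z(5)*v = 0*(-67/9) = 0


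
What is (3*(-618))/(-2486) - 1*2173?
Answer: -2700112/1243 ≈ -2172.3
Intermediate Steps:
(3*(-618))/(-2486) - 1*2173 = -1854*(-1/2486) - 2173 = 927/1243 - 2173 = -2700112/1243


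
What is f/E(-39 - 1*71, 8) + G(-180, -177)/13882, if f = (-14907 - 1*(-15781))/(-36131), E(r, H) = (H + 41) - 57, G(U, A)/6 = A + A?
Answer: -150451271/1003141084 ≈ -0.14998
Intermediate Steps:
G(U, A) = 12*A (G(U, A) = 6*(A + A) = 6*(2*A) = 12*A)
E(r, H) = -16 + H (E(r, H) = (41 + H) - 57 = -16 + H)
f = -874/36131 (f = (-14907 + 15781)*(-1/36131) = 874*(-1/36131) = -874/36131 ≈ -0.024190)
f/E(-39 - 1*71, 8) + G(-180, -177)/13882 = -874/(36131*(-16 + 8)) + (12*(-177))/13882 = -874/36131/(-8) - 2124*1/13882 = -874/36131*(-1/8) - 1062/6941 = 437/144524 - 1062/6941 = -150451271/1003141084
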